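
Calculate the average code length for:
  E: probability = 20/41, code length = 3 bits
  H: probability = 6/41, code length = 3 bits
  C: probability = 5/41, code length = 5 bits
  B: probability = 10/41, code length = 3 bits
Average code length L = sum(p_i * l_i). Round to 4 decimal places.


Weighted contributions p_i * l_i:
  E: (20/41) * 3 = 60/41
  H: (6/41) * 3 = 18/41
  C: (5/41) * 5 = 25/41
  B: (10/41) * 3 = 30/41
Sum = (60 + 18 + 25 + 30)/41 = 133/41

L = 133/41 = 3.2439 bits/symbol


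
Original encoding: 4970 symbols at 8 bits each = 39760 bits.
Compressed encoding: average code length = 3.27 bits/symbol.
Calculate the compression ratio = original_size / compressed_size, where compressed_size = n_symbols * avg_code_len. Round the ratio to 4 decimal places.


original_size = n_symbols * orig_bits = 4970 * 8 = 39760 bits
compressed_size = n_symbols * avg_code_len = 4970 * 3.27 = 16251.9 bits
ratio = original_size / compressed_size = 39760 / 16251.9 = 2.4465

Compression ratio = 2.4465


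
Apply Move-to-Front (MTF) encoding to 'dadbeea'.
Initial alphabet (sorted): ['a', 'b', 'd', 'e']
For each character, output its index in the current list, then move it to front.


MTF encoding:
'd': index 2 in ['a', 'b', 'd', 'e'] -> ['d', 'a', 'b', 'e']
'a': index 1 in ['d', 'a', 'b', 'e'] -> ['a', 'd', 'b', 'e']
'd': index 1 in ['a', 'd', 'b', 'e'] -> ['d', 'a', 'b', 'e']
'b': index 2 in ['d', 'a', 'b', 'e'] -> ['b', 'd', 'a', 'e']
'e': index 3 in ['b', 'd', 'a', 'e'] -> ['e', 'b', 'd', 'a']
'e': index 0 in ['e', 'b', 'd', 'a'] -> ['e', 'b', 'd', 'a']
'a': index 3 in ['e', 'b', 'd', 'a'] -> ['a', 'e', 'b', 'd']


Output: [2, 1, 1, 2, 3, 0, 3]


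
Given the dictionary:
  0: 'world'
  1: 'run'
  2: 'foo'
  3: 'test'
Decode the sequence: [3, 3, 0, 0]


Look up each index in the dictionary:
  3 -> 'test'
  3 -> 'test'
  0 -> 'world'
  0 -> 'world'

Decoded: "test test world world"


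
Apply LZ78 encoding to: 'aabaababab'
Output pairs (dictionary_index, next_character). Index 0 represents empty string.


LZ78 encoding steps:
Dictionary: {0: ''}
Step 1: w='' (idx 0), next='a' -> output (0, 'a'), add 'a' as idx 1
Step 2: w='a' (idx 1), next='b' -> output (1, 'b'), add 'ab' as idx 2
Step 3: w='a' (idx 1), next='a' -> output (1, 'a'), add 'aa' as idx 3
Step 4: w='' (idx 0), next='b' -> output (0, 'b'), add 'b' as idx 4
Step 5: w='ab' (idx 2), next='a' -> output (2, 'a'), add 'aba' as idx 5
Step 6: w='b' (idx 4), end of input -> output (4, '')


Encoded: [(0, 'a'), (1, 'b'), (1, 'a'), (0, 'b'), (2, 'a'), (4, '')]


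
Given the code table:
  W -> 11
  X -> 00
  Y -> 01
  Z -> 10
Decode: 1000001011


Decoding:
10 -> Z
00 -> X
00 -> X
10 -> Z
11 -> W


Result: ZXXZW


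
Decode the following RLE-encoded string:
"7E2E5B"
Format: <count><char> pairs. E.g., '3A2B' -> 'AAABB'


Expanding each <count><char> pair:
  7E -> 'EEEEEEE'
  2E -> 'EE'
  5B -> 'BBBBB'

Decoded = EEEEEEEEEBBBBB


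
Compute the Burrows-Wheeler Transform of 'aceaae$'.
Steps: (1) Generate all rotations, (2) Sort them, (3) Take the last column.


Rotations (sorted):
  0: $aceaae -> last char: e
  1: aae$ace -> last char: e
  2: aceaae$ -> last char: $
  3: ae$acea -> last char: a
  4: ceaae$a -> last char: a
  5: e$aceaa -> last char: a
  6: eaae$ac -> last char: c


BWT = ee$aaac


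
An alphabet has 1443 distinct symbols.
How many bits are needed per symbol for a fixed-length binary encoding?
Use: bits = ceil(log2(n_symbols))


log2(1443) = 10.4949
Bracket: 2^10 = 1024 < 1443 <= 2^11 = 2048
So ceil(log2(1443)) = 11

bits = ceil(log2(1443)) = ceil(10.4949) = 11 bits


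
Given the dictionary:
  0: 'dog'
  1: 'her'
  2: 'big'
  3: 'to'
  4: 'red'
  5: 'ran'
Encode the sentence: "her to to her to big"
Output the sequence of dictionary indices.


Look up each word in the dictionary:
  'her' -> 1
  'to' -> 3
  'to' -> 3
  'her' -> 1
  'to' -> 3
  'big' -> 2

Encoded: [1, 3, 3, 1, 3, 2]


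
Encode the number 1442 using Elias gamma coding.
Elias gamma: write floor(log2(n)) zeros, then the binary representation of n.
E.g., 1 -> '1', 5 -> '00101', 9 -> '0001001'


num_bits = floor(log2(1442)) + 1 = 11
leading_zeros = num_bits - 1 = 10
binary(1442) = 10110100010

Elias gamma(1442) = '0000000000' + '10110100010' = 000000000010110100010 (21 bits)


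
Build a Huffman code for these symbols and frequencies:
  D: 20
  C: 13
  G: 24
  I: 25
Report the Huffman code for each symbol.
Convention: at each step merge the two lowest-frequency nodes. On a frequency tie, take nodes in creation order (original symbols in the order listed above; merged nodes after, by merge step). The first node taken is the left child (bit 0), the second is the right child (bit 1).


Huffman tree construction:
Step 1: Merge C(13) + D(20) = 33
Step 2: Merge G(24) + I(25) = 49
Step 3: Merge (C+D)(33) + (G+I)(49) = 82
Read each symbol's code off the tree from the root (left child = 0, right child = 1).

Codes:
  D: 01 (length 2)
  C: 00 (length 2)
  G: 10 (length 2)
  I: 11 (length 2)
Average code length: 164/82 = 2.0000 bits/symbol


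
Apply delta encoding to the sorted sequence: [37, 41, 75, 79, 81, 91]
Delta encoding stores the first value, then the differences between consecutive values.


First value: 37
Deltas:
  41 - 37 = 4
  75 - 41 = 34
  79 - 75 = 4
  81 - 79 = 2
  91 - 81 = 10


Delta encoded: [37, 4, 34, 4, 2, 10]


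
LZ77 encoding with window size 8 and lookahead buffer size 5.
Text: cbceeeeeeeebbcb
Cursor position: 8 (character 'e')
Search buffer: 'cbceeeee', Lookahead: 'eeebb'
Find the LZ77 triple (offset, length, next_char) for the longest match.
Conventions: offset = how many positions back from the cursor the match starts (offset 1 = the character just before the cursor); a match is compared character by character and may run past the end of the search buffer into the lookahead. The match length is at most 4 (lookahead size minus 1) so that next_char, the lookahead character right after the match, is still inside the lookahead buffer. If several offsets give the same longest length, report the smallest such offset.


Try each offset into the search buffer:
  offset=1 (pos 7, char 'e'): match length 3
  offset=2 (pos 6, char 'e'): match length 3
  offset=3 (pos 5, char 'e'): match length 3
  offset=4 (pos 4, char 'e'): match length 3
  offset=5 (pos 3, char 'e'): match length 3
  offset=6 (pos 2, char 'c'): match length 0
  offset=7 (pos 1, char 'b'): match length 0
  offset=8 (pos 0, char 'c'): match length 0
Longest match has length 3, found at offsets 1, 2, 3, 4, 5; take the smallest, offset 1.
next_char = character at position 8 + 3 = 11 -> 'b'

Best match: offset=1, length=3 (matching 'eee' starting at position 7)
LZ77 triple: (1, 3, 'b')


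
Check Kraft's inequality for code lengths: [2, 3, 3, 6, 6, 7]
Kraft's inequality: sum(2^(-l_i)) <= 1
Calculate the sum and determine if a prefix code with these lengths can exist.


Sum = 2^(-2) + 2^(-3) + 2^(-3) + 2^(-6) + 2^(-6) + 2^(-7)
    = 0.25 + 0.125 + 0.125 + 0.015625 + 0.015625 + 0.0078125
    = 69/128 = 0.5390625
Since 0.5390625 <= 1, Kraft's inequality IS satisfied.
A prefix code with these lengths CAN exist.

Kraft sum = 0.5390625. Satisfied.


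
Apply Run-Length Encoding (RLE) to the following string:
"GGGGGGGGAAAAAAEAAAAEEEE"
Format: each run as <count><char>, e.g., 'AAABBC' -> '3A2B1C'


Scanning runs left to right:
  i=0: run of 'G' x 8 -> '8G'
  i=8: run of 'A' x 6 -> '6A'
  i=14: run of 'E' x 1 -> '1E'
  i=15: run of 'A' x 4 -> '4A'
  i=19: run of 'E' x 4 -> '4E'

RLE = 8G6A1E4A4E


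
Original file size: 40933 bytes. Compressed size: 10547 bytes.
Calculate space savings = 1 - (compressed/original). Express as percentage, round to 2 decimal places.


ratio = compressed/original = 10547/40933 = 0.257665
savings = 1 - ratio = 1 - 0.257665 = 0.742335
as a percentage: 0.742335 * 100 = 74.23%

Space savings = 1 - 10547/40933 = 74.23%


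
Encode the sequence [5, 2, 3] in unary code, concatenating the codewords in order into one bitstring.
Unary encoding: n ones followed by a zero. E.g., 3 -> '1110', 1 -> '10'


Encode each number as n ones followed by a terminating 0:
  5 -> 111110 (6 bits)
  2 -> 110 (3 bits)
  3 -> 1110 (4 bits)
Total length = 6 + 3 + 4 = 13 bits.

Unary([5, 2, 3]) = 1111101101110 (13 bits)


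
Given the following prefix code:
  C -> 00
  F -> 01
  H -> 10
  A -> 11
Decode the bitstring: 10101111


Decoding step by step:
Bits 10 -> H
Bits 10 -> H
Bits 11 -> A
Bits 11 -> A


Decoded message: HHAA


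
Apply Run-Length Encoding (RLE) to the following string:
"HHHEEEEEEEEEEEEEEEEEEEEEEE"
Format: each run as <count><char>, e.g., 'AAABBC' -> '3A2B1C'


Scanning runs left to right:
  i=0: run of 'H' x 3 -> '3H'
  i=3: run of 'E' x 23 -> '23E'

RLE = 3H23E


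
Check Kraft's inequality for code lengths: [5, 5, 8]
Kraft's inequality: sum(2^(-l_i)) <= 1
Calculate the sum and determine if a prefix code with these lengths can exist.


Sum = 2^(-5) + 2^(-5) + 2^(-8)
    = 0.03125 + 0.03125 + 0.00390625
    = 17/256 = 0.06640625
Since 0.06640625 <= 1, Kraft's inequality IS satisfied.
A prefix code with these lengths CAN exist.

Kraft sum = 0.06640625. Satisfied.


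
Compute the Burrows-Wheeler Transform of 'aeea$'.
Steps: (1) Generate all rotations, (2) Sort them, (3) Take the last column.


Rotations (sorted):
  0: $aeea -> last char: a
  1: a$aee -> last char: e
  2: aeea$ -> last char: $
  3: ea$ae -> last char: e
  4: eea$a -> last char: a


BWT = ae$ea


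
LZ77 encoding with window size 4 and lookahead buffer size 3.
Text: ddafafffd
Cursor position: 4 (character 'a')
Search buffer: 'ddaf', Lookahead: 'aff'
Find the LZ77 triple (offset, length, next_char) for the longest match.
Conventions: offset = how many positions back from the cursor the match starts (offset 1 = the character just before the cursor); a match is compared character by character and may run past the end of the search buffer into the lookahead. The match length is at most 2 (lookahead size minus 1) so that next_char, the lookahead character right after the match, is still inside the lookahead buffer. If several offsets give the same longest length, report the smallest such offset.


Try each offset into the search buffer:
  offset=1 (pos 3, char 'f'): match length 0
  offset=2 (pos 2, char 'a'): match length 2
  offset=3 (pos 1, char 'd'): match length 0
  offset=4 (pos 0, char 'd'): match length 0
Longest match has length 2 at offset 2.
next_char = character at position 4 + 2 = 6 -> 'f'

Best match: offset=2, length=2 (matching 'af' starting at position 2)
LZ77 triple: (2, 2, 'f')


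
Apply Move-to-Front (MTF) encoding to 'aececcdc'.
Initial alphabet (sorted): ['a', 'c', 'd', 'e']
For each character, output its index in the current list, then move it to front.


MTF encoding:
'a': index 0 in ['a', 'c', 'd', 'e'] -> ['a', 'c', 'd', 'e']
'e': index 3 in ['a', 'c', 'd', 'e'] -> ['e', 'a', 'c', 'd']
'c': index 2 in ['e', 'a', 'c', 'd'] -> ['c', 'e', 'a', 'd']
'e': index 1 in ['c', 'e', 'a', 'd'] -> ['e', 'c', 'a', 'd']
'c': index 1 in ['e', 'c', 'a', 'd'] -> ['c', 'e', 'a', 'd']
'c': index 0 in ['c', 'e', 'a', 'd'] -> ['c', 'e', 'a', 'd']
'd': index 3 in ['c', 'e', 'a', 'd'] -> ['d', 'c', 'e', 'a']
'c': index 1 in ['d', 'c', 'e', 'a'] -> ['c', 'd', 'e', 'a']


Output: [0, 3, 2, 1, 1, 0, 3, 1]


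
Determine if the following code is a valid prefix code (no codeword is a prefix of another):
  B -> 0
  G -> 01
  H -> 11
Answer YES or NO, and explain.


Checking each pair (does one codeword prefix another?):
  B='0' vs G='01': prefix -- VIOLATION

NO -- this is NOT a valid prefix code. B (0) is a prefix of G (01).


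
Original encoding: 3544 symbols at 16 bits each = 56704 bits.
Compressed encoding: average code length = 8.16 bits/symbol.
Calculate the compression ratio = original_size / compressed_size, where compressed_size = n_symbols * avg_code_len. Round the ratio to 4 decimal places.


original_size = n_symbols * orig_bits = 3544 * 16 = 56704 bits
compressed_size = n_symbols * avg_code_len = 3544 * 8.16 = 28919.04 bits
ratio = original_size / compressed_size = 56704 / 28919.04 = 1.9608

Compression ratio = 1.9608


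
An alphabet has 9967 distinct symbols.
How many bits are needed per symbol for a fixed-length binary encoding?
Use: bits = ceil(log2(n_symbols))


log2(9967) = 13.2829
Bracket: 2^13 = 8192 < 9967 <= 2^14 = 16384
So ceil(log2(9967)) = 14

bits = ceil(log2(9967)) = ceil(13.2829) = 14 bits


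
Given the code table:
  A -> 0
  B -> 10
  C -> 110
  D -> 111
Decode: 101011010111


Decoding:
10 -> B
10 -> B
110 -> C
10 -> B
111 -> D


Result: BBCBD


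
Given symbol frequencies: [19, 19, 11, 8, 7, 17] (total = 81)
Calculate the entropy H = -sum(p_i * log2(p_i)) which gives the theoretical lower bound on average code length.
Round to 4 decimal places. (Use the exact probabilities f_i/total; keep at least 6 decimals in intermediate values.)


Per-symbol terms -p_i * log2(p_i) with p_i = f_i/81:
  p = 19/81 = 0.234568: log2(p) = -2.091922, -p*log2(p) = 0.490698
  p = 19/81 = 0.234568: log2(p) = -2.091922, -p*log2(p) = 0.490698
  p = 11/81 = 0.135802: log2(p) = -2.880418, -p*log2(p) = 0.391168
  p = 8/81 = 0.098765: log2(p) = -3.339850, -p*log2(p) = 0.329862
  p = 7/81 = 0.086420: log2(p) = -3.532495, -p*log2(p) = 0.305277
  p = 17/81 = 0.209877: log2(p) = -2.252387, -p*log2(p) = 0.472723
H = 0.490698 + 0.490698 + 0.391168 + 0.329862 + 0.305277 + 0.472723 = 2.480426

H = 2.4804 bits/symbol


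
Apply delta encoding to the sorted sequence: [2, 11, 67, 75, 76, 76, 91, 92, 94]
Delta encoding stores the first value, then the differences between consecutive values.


First value: 2
Deltas:
  11 - 2 = 9
  67 - 11 = 56
  75 - 67 = 8
  76 - 75 = 1
  76 - 76 = 0
  91 - 76 = 15
  92 - 91 = 1
  94 - 92 = 2


Delta encoded: [2, 9, 56, 8, 1, 0, 15, 1, 2]


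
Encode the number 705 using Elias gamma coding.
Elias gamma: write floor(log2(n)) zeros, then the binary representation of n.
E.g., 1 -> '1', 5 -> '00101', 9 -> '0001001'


num_bits = floor(log2(705)) + 1 = 10
leading_zeros = num_bits - 1 = 9
binary(705) = 1011000001

Elias gamma(705) = '000000000' + '1011000001' = 0000000001011000001 (19 bits)


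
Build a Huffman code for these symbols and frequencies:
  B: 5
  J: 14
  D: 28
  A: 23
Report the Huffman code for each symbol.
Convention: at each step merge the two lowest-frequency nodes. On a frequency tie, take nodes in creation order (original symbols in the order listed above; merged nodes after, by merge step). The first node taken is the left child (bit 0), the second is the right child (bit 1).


Huffman tree construction:
Step 1: Merge B(5) + J(14) = 19
Step 2: Merge (B+J)(19) + A(23) = 42
Step 3: Merge D(28) + ((B+J)+A)(42) = 70
Read each symbol's code off the tree from the root (left child = 0, right child = 1).

Codes:
  B: 100 (length 3)
  J: 101 (length 3)
  D: 0 (length 1)
  A: 11 (length 2)
Average code length: 131/70 = 1.8714 bits/symbol


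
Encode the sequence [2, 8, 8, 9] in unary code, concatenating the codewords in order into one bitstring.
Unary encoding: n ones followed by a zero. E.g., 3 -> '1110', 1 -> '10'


Encode each number as n ones followed by a terminating 0:
  2 -> 110 (3 bits)
  8 -> 111111110 (9 bits)
  8 -> 111111110 (9 bits)
  9 -> 1111111110 (10 bits)
Total length = 3 + 9 + 9 + 10 = 31 bits.

Unary([2, 8, 8, 9]) = 1101111111101111111101111111110 (31 bits)


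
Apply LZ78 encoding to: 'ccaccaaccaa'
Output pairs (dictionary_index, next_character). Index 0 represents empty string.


LZ78 encoding steps:
Dictionary: {0: ''}
Step 1: w='' (idx 0), next='c' -> output (0, 'c'), add 'c' as idx 1
Step 2: w='c' (idx 1), next='a' -> output (1, 'a'), add 'ca' as idx 2
Step 3: w='c' (idx 1), next='c' -> output (1, 'c'), add 'cc' as idx 3
Step 4: w='' (idx 0), next='a' -> output (0, 'a'), add 'a' as idx 4
Step 5: w='a' (idx 4), next='c' -> output (4, 'c'), add 'ac' as idx 5
Step 6: w='ca' (idx 2), next='a' -> output (2, 'a'), add 'caa' as idx 6


Encoded: [(0, 'c'), (1, 'a'), (1, 'c'), (0, 'a'), (4, 'c'), (2, 'a')]


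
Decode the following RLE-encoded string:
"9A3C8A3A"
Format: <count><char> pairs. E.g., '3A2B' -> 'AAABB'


Expanding each <count><char> pair:
  9A -> 'AAAAAAAAA'
  3C -> 'CCC'
  8A -> 'AAAAAAAA'
  3A -> 'AAA'

Decoded = AAAAAAAAACCCAAAAAAAAAAA


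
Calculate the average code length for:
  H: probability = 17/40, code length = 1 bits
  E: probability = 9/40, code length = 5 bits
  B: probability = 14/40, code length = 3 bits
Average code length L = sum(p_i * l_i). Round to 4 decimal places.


Weighted contributions p_i * l_i:
  H: (17/40) * 1 = 17/40
  E: (9/40) * 5 = 45/40
  B: (14/40) * 3 = 42/40
Sum = (17 + 45 + 42)/40 = 104/40

L = 104/40 = 2.6000 bits/symbol


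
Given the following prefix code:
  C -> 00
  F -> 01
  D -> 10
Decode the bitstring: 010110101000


Decoding step by step:
Bits 01 -> F
Bits 01 -> F
Bits 10 -> D
Bits 10 -> D
Bits 10 -> D
Bits 00 -> C


Decoded message: FFDDDC


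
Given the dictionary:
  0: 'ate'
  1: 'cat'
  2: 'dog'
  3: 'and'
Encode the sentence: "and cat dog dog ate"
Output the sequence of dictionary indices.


Look up each word in the dictionary:
  'and' -> 3
  'cat' -> 1
  'dog' -> 2
  'dog' -> 2
  'ate' -> 0

Encoded: [3, 1, 2, 2, 0]


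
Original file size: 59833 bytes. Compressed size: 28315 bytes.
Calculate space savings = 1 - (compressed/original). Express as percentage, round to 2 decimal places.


ratio = compressed/original = 28315/59833 = 0.473234
savings = 1 - ratio = 1 - 0.473234 = 0.526766
as a percentage: 0.526766 * 100 = 52.68%

Space savings = 1 - 28315/59833 = 52.68%


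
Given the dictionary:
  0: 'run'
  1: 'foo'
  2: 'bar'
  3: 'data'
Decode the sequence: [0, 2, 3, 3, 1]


Look up each index in the dictionary:
  0 -> 'run'
  2 -> 'bar'
  3 -> 'data'
  3 -> 'data'
  1 -> 'foo'

Decoded: "run bar data data foo"


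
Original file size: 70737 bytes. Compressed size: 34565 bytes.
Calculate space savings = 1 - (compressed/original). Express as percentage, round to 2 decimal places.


ratio = compressed/original = 34565/70737 = 0.488641
savings = 1 - ratio = 1 - 0.488641 = 0.511359
as a percentage: 0.511359 * 100 = 51.14%

Space savings = 1 - 34565/70737 = 51.14%


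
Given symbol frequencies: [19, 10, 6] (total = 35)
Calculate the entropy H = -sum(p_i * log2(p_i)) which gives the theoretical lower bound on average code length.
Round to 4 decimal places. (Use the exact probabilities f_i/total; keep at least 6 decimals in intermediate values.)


Per-symbol terms -p_i * log2(p_i) with p_i = f_i/35:
  p = 19/35 = 0.542857: log2(p) = -0.881356, -p*log2(p) = 0.478450
  p = 10/35 = 0.285714: log2(p) = -1.807355, -p*log2(p) = 0.516387
  p = 6/35 = 0.171429: log2(p) = -2.544321, -p*log2(p) = 0.436169
H = 0.478450 + 0.516387 + 0.436169 = 1.431006

H = 1.431 bits/symbol


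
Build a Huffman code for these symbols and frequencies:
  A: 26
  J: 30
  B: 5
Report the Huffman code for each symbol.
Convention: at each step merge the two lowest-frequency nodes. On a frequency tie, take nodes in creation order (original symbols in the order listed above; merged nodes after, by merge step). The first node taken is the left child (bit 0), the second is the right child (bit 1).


Huffman tree construction:
Step 1: Merge B(5) + A(26) = 31
Step 2: Merge J(30) + (B+A)(31) = 61
Read each symbol's code off the tree from the root (left child = 0, right child = 1).

Codes:
  A: 11 (length 2)
  J: 0 (length 1)
  B: 10 (length 2)
Average code length: 92/61 = 1.5082 bits/symbol


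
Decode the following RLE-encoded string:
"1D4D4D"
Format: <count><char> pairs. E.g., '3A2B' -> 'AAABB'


Expanding each <count><char> pair:
  1D -> 'D'
  4D -> 'DDDD'
  4D -> 'DDDD'

Decoded = DDDDDDDDD


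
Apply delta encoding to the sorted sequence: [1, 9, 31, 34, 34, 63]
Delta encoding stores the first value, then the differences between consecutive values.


First value: 1
Deltas:
  9 - 1 = 8
  31 - 9 = 22
  34 - 31 = 3
  34 - 34 = 0
  63 - 34 = 29


Delta encoded: [1, 8, 22, 3, 0, 29]


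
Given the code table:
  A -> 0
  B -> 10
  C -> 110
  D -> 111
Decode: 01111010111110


Decoding:
0 -> A
111 -> D
10 -> B
10 -> B
111 -> D
110 -> C


Result: ADBBDC


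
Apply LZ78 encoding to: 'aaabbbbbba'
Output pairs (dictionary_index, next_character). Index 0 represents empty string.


LZ78 encoding steps:
Dictionary: {0: ''}
Step 1: w='' (idx 0), next='a' -> output (0, 'a'), add 'a' as idx 1
Step 2: w='a' (idx 1), next='a' -> output (1, 'a'), add 'aa' as idx 2
Step 3: w='' (idx 0), next='b' -> output (0, 'b'), add 'b' as idx 3
Step 4: w='b' (idx 3), next='b' -> output (3, 'b'), add 'bb' as idx 4
Step 5: w='bb' (idx 4), next='b' -> output (4, 'b'), add 'bbb' as idx 5
Step 6: w='a' (idx 1), end of input -> output (1, '')


Encoded: [(0, 'a'), (1, 'a'), (0, 'b'), (3, 'b'), (4, 'b'), (1, '')]


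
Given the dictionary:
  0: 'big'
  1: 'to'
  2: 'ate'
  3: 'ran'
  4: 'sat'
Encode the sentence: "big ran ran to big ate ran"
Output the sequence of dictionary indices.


Look up each word in the dictionary:
  'big' -> 0
  'ran' -> 3
  'ran' -> 3
  'to' -> 1
  'big' -> 0
  'ate' -> 2
  'ran' -> 3

Encoded: [0, 3, 3, 1, 0, 2, 3]


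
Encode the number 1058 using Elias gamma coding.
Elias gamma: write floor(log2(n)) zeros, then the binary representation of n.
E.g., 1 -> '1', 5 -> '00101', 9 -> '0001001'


num_bits = floor(log2(1058)) + 1 = 11
leading_zeros = num_bits - 1 = 10
binary(1058) = 10000100010

Elias gamma(1058) = '0000000000' + '10000100010' = 000000000010000100010 (21 bits)


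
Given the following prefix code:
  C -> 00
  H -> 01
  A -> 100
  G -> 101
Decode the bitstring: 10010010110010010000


Decoding step by step:
Bits 100 -> A
Bits 100 -> A
Bits 101 -> G
Bits 100 -> A
Bits 100 -> A
Bits 100 -> A
Bits 00 -> C


Decoded message: AAGAAAC


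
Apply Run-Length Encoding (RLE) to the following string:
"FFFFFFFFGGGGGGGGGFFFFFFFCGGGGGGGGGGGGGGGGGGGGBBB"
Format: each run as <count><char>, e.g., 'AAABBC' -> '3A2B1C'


Scanning runs left to right:
  i=0: run of 'F' x 8 -> '8F'
  i=8: run of 'G' x 9 -> '9G'
  i=17: run of 'F' x 7 -> '7F'
  i=24: run of 'C' x 1 -> '1C'
  i=25: run of 'G' x 20 -> '20G'
  i=45: run of 'B' x 3 -> '3B'

RLE = 8F9G7F1C20G3B


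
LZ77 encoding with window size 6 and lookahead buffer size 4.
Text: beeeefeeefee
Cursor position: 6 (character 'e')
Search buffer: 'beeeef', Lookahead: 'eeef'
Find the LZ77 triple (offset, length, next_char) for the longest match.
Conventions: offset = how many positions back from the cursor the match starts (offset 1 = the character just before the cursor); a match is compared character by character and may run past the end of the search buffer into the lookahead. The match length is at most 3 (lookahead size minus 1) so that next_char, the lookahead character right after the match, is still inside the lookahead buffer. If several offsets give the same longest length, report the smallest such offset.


Try each offset into the search buffer:
  offset=1 (pos 5, char 'f'): match length 0
  offset=2 (pos 4, char 'e'): match length 1
  offset=3 (pos 3, char 'e'): match length 2
  offset=4 (pos 2, char 'e'): match length 3
  offset=5 (pos 1, char 'e'): match length 3
  offset=6 (pos 0, char 'b'): match length 0
Longest match has length 3, found at offsets 4, 5; take the smallest, offset 4.
next_char = character at position 6 + 3 = 9 -> 'f'

Best match: offset=4, length=3 (matching 'eee' starting at position 2)
LZ77 triple: (4, 3, 'f')


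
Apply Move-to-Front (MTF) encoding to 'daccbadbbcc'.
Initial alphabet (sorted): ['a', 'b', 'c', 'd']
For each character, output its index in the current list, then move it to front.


MTF encoding:
'd': index 3 in ['a', 'b', 'c', 'd'] -> ['d', 'a', 'b', 'c']
'a': index 1 in ['d', 'a', 'b', 'c'] -> ['a', 'd', 'b', 'c']
'c': index 3 in ['a', 'd', 'b', 'c'] -> ['c', 'a', 'd', 'b']
'c': index 0 in ['c', 'a', 'd', 'b'] -> ['c', 'a', 'd', 'b']
'b': index 3 in ['c', 'a', 'd', 'b'] -> ['b', 'c', 'a', 'd']
'a': index 2 in ['b', 'c', 'a', 'd'] -> ['a', 'b', 'c', 'd']
'd': index 3 in ['a', 'b', 'c', 'd'] -> ['d', 'a', 'b', 'c']
'b': index 2 in ['d', 'a', 'b', 'c'] -> ['b', 'd', 'a', 'c']
'b': index 0 in ['b', 'd', 'a', 'c'] -> ['b', 'd', 'a', 'c']
'c': index 3 in ['b', 'd', 'a', 'c'] -> ['c', 'b', 'd', 'a']
'c': index 0 in ['c', 'b', 'd', 'a'] -> ['c', 'b', 'd', 'a']


Output: [3, 1, 3, 0, 3, 2, 3, 2, 0, 3, 0]


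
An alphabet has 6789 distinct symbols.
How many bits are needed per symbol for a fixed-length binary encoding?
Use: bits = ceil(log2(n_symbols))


log2(6789) = 12.729
Bracket: 2^12 = 4096 < 6789 <= 2^13 = 8192
So ceil(log2(6789)) = 13

bits = ceil(log2(6789)) = ceil(12.729) = 13 bits


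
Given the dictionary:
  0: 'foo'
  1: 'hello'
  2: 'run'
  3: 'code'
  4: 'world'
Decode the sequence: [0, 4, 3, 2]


Look up each index in the dictionary:
  0 -> 'foo'
  4 -> 'world'
  3 -> 'code'
  2 -> 'run'

Decoded: "foo world code run"


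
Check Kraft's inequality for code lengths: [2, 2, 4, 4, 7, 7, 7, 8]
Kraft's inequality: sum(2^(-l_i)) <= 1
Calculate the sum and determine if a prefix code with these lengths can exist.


Sum = 2^(-2) + 2^(-2) + 2^(-4) + 2^(-4) + 2^(-7) + 2^(-7) + 2^(-7) + 2^(-8)
    = 0.25 + 0.25 + 0.0625 + 0.0625 + 0.0078125 + 0.0078125 + 0.0078125 + 0.00390625
    = 167/256 = 0.65234375
Since 0.65234375 <= 1, Kraft's inequality IS satisfied.
A prefix code with these lengths CAN exist.

Kraft sum = 0.65234375. Satisfied.


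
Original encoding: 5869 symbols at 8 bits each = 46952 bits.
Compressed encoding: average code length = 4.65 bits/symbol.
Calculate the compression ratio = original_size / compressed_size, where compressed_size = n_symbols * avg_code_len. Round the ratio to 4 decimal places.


original_size = n_symbols * orig_bits = 5869 * 8 = 46952 bits
compressed_size = n_symbols * avg_code_len = 5869 * 4.65 = 27290.85 bits
ratio = original_size / compressed_size = 46952 / 27290.85 = 1.7204

Compression ratio = 1.7204


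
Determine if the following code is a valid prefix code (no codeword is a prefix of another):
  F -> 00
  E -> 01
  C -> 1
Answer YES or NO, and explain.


Checking each pair (does one codeword prefix another?):
  F='00' vs E='01': no prefix
  F='00' vs C='1': no prefix
  E='01' vs F='00': no prefix
  E='01' vs C='1': no prefix
  C='1' vs F='00': no prefix
  C='1' vs E='01': no prefix
No violation found over all pairs.

YES -- this is a valid prefix code. No codeword is a prefix of any other codeword.


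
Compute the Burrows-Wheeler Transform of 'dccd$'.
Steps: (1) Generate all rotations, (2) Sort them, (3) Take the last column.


Rotations (sorted):
  0: $dccd -> last char: d
  1: ccd$d -> last char: d
  2: cd$dc -> last char: c
  3: d$dcc -> last char: c
  4: dccd$ -> last char: $


BWT = ddcc$


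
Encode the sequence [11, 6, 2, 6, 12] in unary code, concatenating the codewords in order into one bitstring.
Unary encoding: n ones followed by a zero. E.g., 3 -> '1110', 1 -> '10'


Encode each number as n ones followed by a terminating 0:
  11 -> 111111111110 (12 bits)
  6 -> 1111110 (7 bits)
  2 -> 110 (3 bits)
  6 -> 1111110 (7 bits)
  12 -> 1111111111110 (13 bits)
Total length = 12 + 7 + 3 + 7 + 13 = 42 bits.

Unary([11, 6, 2, 6, 12]) = 111111111110111111011011111101111111111110 (42 bits)


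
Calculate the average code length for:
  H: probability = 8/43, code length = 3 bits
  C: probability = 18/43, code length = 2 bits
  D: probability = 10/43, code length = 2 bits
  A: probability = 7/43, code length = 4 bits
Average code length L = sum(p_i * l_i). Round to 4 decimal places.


Weighted contributions p_i * l_i:
  H: (8/43) * 3 = 24/43
  C: (18/43) * 2 = 36/43
  D: (10/43) * 2 = 20/43
  A: (7/43) * 4 = 28/43
Sum = (24 + 36 + 20 + 28)/43 = 108/43

L = 108/43 = 2.5116 bits/symbol


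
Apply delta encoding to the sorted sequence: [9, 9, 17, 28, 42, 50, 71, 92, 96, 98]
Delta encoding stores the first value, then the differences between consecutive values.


First value: 9
Deltas:
  9 - 9 = 0
  17 - 9 = 8
  28 - 17 = 11
  42 - 28 = 14
  50 - 42 = 8
  71 - 50 = 21
  92 - 71 = 21
  96 - 92 = 4
  98 - 96 = 2


Delta encoded: [9, 0, 8, 11, 14, 8, 21, 21, 4, 2]


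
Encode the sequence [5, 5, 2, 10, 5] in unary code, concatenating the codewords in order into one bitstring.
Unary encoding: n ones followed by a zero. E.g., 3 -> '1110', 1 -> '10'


Encode each number as n ones followed by a terminating 0:
  5 -> 111110 (6 bits)
  5 -> 111110 (6 bits)
  2 -> 110 (3 bits)
  10 -> 11111111110 (11 bits)
  5 -> 111110 (6 bits)
Total length = 6 + 6 + 3 + 11 + 6 = 32 bits.

Unary([5, 5, 2, 10, 5]) = 11111011111011011111111110111110 (32 bits)


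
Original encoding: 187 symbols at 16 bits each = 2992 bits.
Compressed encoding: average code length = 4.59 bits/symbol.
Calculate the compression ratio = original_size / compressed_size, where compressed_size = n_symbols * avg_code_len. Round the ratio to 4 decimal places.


original_size = n_symbols * orig_bits = 187 * 16 = 2992 bits
compressed_size = n_symbols * avg_code_len = 187 * 4.59 = 858.33 bits
ratio = original_size / compressed_size = 2992 / 858.33 = 3.4858

Compression ratio = 3.4858


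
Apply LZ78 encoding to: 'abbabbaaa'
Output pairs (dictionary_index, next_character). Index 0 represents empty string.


LZ78 encoding steps:
Dictionary: {0: ''}
Step 1: w='' (idx 0), next='a' -> output (0, 'a'), add 'a' as idx 1
Step 2: w='' (idx 0), next='b' -> output (0, 'b'), add 'b' as idx 2
Step 3: w='b' (idx 2), next='a' -> output (2, 'a'), add 'ba' as idx 3
Step 4: w='b' (idx 2), next='b' -> output (2, 'b'), add 'bb' as idx 4
Step 5: w='a' (idx 1), next='a' -> output (1, 'a'), add 'aa' as idx 5
Step 6: w='a' (idx 1), end of input -> output (1, '')


Encoded: [(0, 'a'), (0, 'b'), (2, 'a'), (2, 'b'), (1, 'a'), (1, '')]


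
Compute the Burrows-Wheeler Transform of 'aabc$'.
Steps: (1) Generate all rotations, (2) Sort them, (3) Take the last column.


Rotations (sorted):
  0: $aabc -> last char: c
  1: aabc$ -> last char: $
  2: abc$a -> last char: a
  3: bc$aa -> last char: a
  4: c$aab -> last char: b


BWT = c$aab


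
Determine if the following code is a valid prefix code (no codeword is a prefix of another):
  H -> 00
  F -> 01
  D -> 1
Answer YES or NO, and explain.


Checking each pair (does one codeword prefix another?):
  H='00' vs F='01': no prefix
  H='00' vs D='1': no prefix
  F='01' vs H='00': no prefix
  F='01' vs D='1': no prefix
  D='1' vs H='00': no prefix
  D='1' vs F='01': no prefix
No violation found over all pairs.

YES -- this is a valid prefix code. No codeword is a prefix of any other codeword.


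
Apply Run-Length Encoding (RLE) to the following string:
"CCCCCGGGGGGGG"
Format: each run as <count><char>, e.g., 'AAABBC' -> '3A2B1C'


Scanning runs left to right:
  i=0: run of 'C' x 5 -> '5C'
  i=5: run of 'G' x 8 -> '8G'

RLE = 5C8G


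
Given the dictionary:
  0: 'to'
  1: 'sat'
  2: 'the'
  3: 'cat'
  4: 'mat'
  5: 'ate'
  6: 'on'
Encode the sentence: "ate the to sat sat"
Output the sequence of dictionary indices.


Look up each word in the dictionary:
  'ate' -> 5
  'the' -> 2
  'to' -> 0
  'sat' -> 1
  'sat' -> 1

Encoded: [5, 2, 0, 1, 1]


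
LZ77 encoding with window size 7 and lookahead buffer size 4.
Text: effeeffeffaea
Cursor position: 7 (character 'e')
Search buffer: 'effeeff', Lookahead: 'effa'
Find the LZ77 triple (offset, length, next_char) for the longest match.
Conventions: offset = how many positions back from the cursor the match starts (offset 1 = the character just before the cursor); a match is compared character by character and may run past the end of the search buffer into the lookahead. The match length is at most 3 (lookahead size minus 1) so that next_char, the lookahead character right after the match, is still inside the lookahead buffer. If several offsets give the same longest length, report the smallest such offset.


Try each offset into the search buffer:
  offset=1 (pos 6, char 'f'): match length 0
  offset=2 (pos 5, char 'f'): match length 0
  offset=3 (pos 4, char 'e'): match length 3
  offset=4 (pos 3, char 'e'): match length 1
  offset=5 (pos 2, char 'f'): match length 0
  offset=6 (pos 1, char 'f'): match length 0
  offset=7 (pos 0, char 'e'): match length 3
Longest match has length 3, found at offsets 3, 7; take the smallest, offset 3.
next_char = character at position 7 + 3 = 10 -> 'a'

Best match: offset=3, length=3 (matching 'eff' starting at position 4)
LZ77 triple: (3, 3, 'a')


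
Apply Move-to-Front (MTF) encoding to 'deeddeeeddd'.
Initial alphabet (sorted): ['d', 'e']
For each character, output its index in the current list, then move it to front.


MTF encoding:
'd': index 0 in ['d', 'e'] -> ['d', 'e']
'e': index 1 in ['d', 'e'] -> ['e', 'd']
'e': index 0 in ['e', 'd'] -> ['e', 'd']
'd': index 1 in ['e', 'd'] -> ['d', 'e']
'd': index 0 in ['d', 'e'] -> ['d', 'e']
'e': index 1 in ['d', 'e'] -> ['e', 'd']
'e': index 0 in ['e', 'd'] -> ['e', 'd']
'e': index 0 in ['e', 'd'] -> ['e', 'd']
'd': index 1 in ['e', 'd'] -> ['d', 'e']
'd': index 0 in ['d', 'e'] -> ['d', 'e']
'd': index 0 in ['d', 'e'] -> ['d', 'e']


Output: [0, 1, 0, 1, 0, 1, 0, 0, 1, 0, 0]


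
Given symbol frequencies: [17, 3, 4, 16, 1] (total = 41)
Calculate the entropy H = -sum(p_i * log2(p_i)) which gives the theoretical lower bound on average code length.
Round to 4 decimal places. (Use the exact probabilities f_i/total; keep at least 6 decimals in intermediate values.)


Per-symbol terms -p_i * log2(p_i) with p_i = f_i/41:
  p = 17/41 = 0.414634: log2(p) = -1.270089, -p*log2(p) = 0.526622
  p = 3/41 = 0.073171: log2(p) = -3.772590, -p*log2(p) = 0.276043
  p = 4/41 = 0.097561: log2(p) = -3.357552, -p*log2(p) = 0.327566
  p = 16/41 = 0.390244: log2(p) = -1.357552, -p*log2(p) = 0.529776
  p = 1/41 = 0.024390: log2(p) = -5.357552, -p*log2(p) = 0.130672
H = 0.526622 + 0.276043 + 0.327566 + 0.529776 + 0.130672 = 1.790679

H = 1.7907 bits/symbol


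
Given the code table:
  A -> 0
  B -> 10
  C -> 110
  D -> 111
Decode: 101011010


Decoding:
10 -> B
10 -> B
110 -> C
10 -> B


Result: BBCB


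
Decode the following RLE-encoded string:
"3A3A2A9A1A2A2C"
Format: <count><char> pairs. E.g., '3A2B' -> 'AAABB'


Expanding each <count><char> pair:
  3A -> 'AAA'
  3A -> 'AAA'
  2A -> 'AA'
  9A -> 'AAAAAAAAA'
  1A -> 'A'
  2A -> 'AA'
  2C -> 'CC'

Decoded = AAAAAAAAAAAAAAAAAAAACC


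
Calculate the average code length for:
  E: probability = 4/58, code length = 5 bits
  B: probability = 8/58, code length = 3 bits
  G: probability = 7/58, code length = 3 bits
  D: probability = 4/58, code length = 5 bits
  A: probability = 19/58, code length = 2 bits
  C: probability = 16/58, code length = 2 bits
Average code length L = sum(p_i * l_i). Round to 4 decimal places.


Weighted contributions p_i * l_i:
  E: (4/58) * 5 = 20/58
  B: (8/58) * 3 = 24/58
  G: (7/58) * 3 = 21/58
  D: (4/58) * 5 = 20/58
  A: (19/58) * 2 = 38/58
  C: (16/58) * 2 = 32/58
Sum = (20 + 24 + 21 + 20 + 38 + 32)/58 = 155/58

L = 155/58 = 2.6724 bits/symbol


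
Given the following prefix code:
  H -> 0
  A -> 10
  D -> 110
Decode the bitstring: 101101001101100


Decoding step by step:
Bits 10 -> A
Bits 110 -> D
Bits 10 -> A
Bits 0 -> H
Bits 110 -> D
Bits 110 -> D
Bits 0 -> H


Decoded message: ADAHDDH


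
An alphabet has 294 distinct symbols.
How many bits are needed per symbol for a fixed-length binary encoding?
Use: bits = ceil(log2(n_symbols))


log2(294) = 8.1997
Bracket: 2^8 = 256 < 294 <= 2^9 = 512
So ceil(log2(294)) = 9

bits = ceil(log2(294)) = ceil(8.1997) = 9 bits


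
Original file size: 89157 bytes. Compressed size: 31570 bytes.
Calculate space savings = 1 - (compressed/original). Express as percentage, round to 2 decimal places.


ratio = compressed/original = 31570/89157 = 0.354094
savings = 1 - ratio = 1 - 0.354094 = 0.645906
as a percentage: 0.645906 * 100 = 64.59%

Space savings = 1 - 31570/89157 = 64.59%


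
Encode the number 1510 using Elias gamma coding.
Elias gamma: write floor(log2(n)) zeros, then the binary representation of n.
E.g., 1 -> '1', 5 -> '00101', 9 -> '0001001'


num_bits = floor(log2(1510)) + 1 = 11
leading_zeros = num_bits - 1 = 10
binary(1510) = 10111100110

Elias gamma(1510) = '0000000000' + '10111100110' = 000000000010111100110 (21 bits)


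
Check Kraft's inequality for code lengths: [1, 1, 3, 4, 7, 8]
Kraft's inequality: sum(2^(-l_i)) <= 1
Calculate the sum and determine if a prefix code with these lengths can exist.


Sum = 2^(-1) + 2^(-1) + 2^(-3) + 2^(-4) + 2^(-7) + 2^(-8)
    = 0.5 + 0.5 + 0.125 + 0.0625 + 0.0078125 + 0.00390625
    = 307/256 = 1.19921875
Since 1.19921875 > 1, Kraft's inequality is NOT satisfied.
A prefix code with these lengths CANNOT exist.

Kraft sum = 1.19921875. Not satisfied.


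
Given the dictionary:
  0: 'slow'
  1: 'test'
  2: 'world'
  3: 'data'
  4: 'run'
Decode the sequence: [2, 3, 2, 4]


Look up each index in the dictionary:
  2 -> 'world'
  3 -> 'data'
  2 -> 'world'
  4 -> 'run'

Decoded: "world data world run"


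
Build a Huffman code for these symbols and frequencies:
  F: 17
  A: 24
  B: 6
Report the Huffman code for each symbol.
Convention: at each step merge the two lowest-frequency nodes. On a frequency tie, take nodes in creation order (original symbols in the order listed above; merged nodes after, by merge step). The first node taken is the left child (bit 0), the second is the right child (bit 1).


Huffman tree construction:
Step 1: Merge B(6) + F(17) = 23
Step 2: Merge (B+F)(23) + A(24) = 47
Read each symbol's code off the tree from the root (left child = 0, right child = 1).

Codes:
  F: 01 (length 2)
  A: 1 (length 1)
  B: 00 (length 2)
Average code length: 70/47 = 1.4894 bits/symbol


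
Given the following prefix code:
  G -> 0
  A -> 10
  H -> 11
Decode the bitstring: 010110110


Decoding step by step:
Bits 0 -> G
Bits 10 -> A
Bits 11 -> H
Bits 0 -> G
Bits 11 -> H
Bits 0 -> G


Decoded message: GAHGHG


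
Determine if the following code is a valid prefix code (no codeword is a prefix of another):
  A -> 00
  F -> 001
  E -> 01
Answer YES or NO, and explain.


Checking each pair (does one codeword prefix another?):
  A='00' vs F='001': prefix -- VIOLATION

NO -- this is NOT a valid prefix code. A (00) is a prefix of F (001).


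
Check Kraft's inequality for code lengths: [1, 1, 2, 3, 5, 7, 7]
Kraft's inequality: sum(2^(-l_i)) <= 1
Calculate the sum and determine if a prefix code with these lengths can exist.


Sum = 2^(-1) + 2^(-1) + 2^(-2) + 2^(-3) + 2^(-5) + 2^(-7) + 2^(-7)
    = 0.5 + 0.5 + 0.25 + 0.125 + 0.03125 + 0.0078125 + 0.0078125
    = 182/128 = 1.421875
Since 1.421875 > 1, Kraft's inequality is NOT satisfied.
A prefix code with these lengths CANNOT exist.

Kraft sum = 1.421875. Not satisfied.


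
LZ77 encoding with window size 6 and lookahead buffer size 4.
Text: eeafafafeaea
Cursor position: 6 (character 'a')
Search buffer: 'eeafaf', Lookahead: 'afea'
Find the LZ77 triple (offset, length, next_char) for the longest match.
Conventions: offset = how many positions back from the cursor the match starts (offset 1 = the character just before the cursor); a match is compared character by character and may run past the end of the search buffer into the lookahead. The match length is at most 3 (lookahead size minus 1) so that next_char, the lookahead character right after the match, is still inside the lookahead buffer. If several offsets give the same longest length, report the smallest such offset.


Try each offset into the search buffer:
  offset=1 (pos 5, char 'f'): match length 0
  offset=2 (pos 4, char 'a'): match length 2
  offset=3 (pos 3, char 'f'): match length 0
  offset=4 (pos 2, char 'a'): match length 2
  offset=5 (pos 1, char 'e'): match length 0
  offset=6 (pos 0, char 'e'): match length 0
Longest match has length 2, found at offsets 2, 4; take the smallest, offset 2.
next_char = character at position 6 + 2 = 8 -> 'e'

Best match: offset=2, length=2 (matching 'af' starting at position 4)
LZ77 triple: (2, 2, 'e')
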